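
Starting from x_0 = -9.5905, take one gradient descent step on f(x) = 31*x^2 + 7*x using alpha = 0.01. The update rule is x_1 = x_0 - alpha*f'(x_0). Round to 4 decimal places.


We compute the gradient at x_0 and apply the update.
f'(x) = 62*x + 7
f'(-9.5905) = 62*-9.5905 + 7 = -587.611
x_1 = -9.5905 - 0.01*-587.611 = -3.7144


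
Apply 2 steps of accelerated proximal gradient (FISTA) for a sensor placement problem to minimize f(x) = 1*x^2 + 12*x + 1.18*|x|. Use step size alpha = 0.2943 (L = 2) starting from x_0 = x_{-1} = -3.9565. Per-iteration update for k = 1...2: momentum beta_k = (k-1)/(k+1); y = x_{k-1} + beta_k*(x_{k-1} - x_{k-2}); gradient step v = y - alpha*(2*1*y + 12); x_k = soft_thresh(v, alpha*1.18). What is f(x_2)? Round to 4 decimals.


FISTA on f(x) = 1*x^2 + 12*x + 1.18*|x|
L = 2, alpha = 0.2943
Iteration 1: beta = 0.0, y = -3.9565 + 0.0*(-3.9565 + 3.9565) = -3.9565
  grad(y) = 4.087, v = y - alpha*grad = -5.1593
  prox(v) = soft_thresh(-5.1593, 0.3473) = -4.812
Iteration 2: beta = 0.3333, y = -4.812 + 0.3333*(-4.812 + 3.9565) = -5.0972
  grad(y) = 1.8056, v = y - alpha*grad = -5.6286
  prox(v) = soft_thresh(-5.6286, 0.3473) = -5.2813
f(x_2) = 1*(-5.2813)^2 + 12*(-5.2813) + 1.18*|-5.2813| = -29.2515


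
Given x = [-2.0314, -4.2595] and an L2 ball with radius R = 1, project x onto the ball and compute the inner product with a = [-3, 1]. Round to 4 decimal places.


Step 1: Compute ||x|| (intermediates to 6 decimals).
||x|| = sqrt((-2.0314)^2 + (-4.2595)^2) = 4.719102
Step 2: Project.
Since ||x|| > R, scale = R/||x|| = 1/4.719102 = 0.211905, proj(x) = scale * x
proj(x) = [-0.430464, -0.902609]
Step 3: Dot product.
a^T * proj(x) = -3*(-0.430464) + 1*(-0.902609) = 0.3888


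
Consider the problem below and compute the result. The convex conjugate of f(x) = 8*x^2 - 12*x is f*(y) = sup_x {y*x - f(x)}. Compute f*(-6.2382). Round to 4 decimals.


f*(y) = sup_x {y*x - a*x^2 - b*x} = sup_x {(y-b)*x - a*x^2}
FOC: (y - b) - 2a*x = 0 => x* = (y - b)/(2a)
x* = (-6.2382 + 12)/(2*8) = 0.3601
f*(-6.2382) = (y-b)^2/(4a) = (-6.2382 + 12)^2/(4*8)
= 33.1983/32 = 1.0374


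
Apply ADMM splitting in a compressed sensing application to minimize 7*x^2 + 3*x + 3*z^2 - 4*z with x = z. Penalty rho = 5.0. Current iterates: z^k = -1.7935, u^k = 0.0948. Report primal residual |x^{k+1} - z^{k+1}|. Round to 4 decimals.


ADMM iteration with rho = 5.0, z^k = -1.7935, u^k = 0.0948
Step 1: x-update.
Minimize 7*x^2 + 3*x + (5.0/2)*(x + 1.7935 + 0.0948)^2
FOC: (2*7 + 5.0)*x = -3 + 5.0*(-1.7935 - 0.0948)
x^{k+1} = -0.6548
Step 2: z-update.
Minimize 3*z^2 - 4*z + (5.0/2)*(-0.6548 - z + 0.0948)^2
FOC: (2*3 + 5.0)*z = 4 + 5.0*(-0.6548 + 0.0948)
z^{k+1} = 0.1091
Step 3: u-update.
u^{k+1} = 0.0948 - 0.6548 - 0.1091 = -0.6691
Step 4: Primal residual = |-0.6548 - 0.1091| = 0.7639


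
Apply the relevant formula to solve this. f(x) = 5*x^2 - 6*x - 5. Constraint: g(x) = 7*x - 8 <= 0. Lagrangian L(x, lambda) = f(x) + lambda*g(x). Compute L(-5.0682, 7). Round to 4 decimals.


Step 1: Evaluate f(x).
f(-5.0682) = 5*(-5.0682)^2 - 6*(-5.0682) - 5 = 153.8425
Step 2: Evaluate g(x).
g(-5.0682) = 7*-5.0682 - 8 = -43.4774
Step 3: Compute Lagrangian.
L = 153.8425 + 7*-43.4774 = -150.4993


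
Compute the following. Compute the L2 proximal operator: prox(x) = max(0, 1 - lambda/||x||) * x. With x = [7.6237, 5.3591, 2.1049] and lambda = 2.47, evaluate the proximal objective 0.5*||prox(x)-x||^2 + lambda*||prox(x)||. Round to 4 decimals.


Step 1: Compute ||x||.
||x|| = 9.5536
Step 2: Compute scaling factor.
scale = max(0, 1 - 2.47/9.5536) = 0.7415
Step 3: prox(x) = [5.6527, 3.9736, 1.5607]
||prox(x)|| = 7.0836
Step 4: Proximal objective.
0.5*||prox-x||^2 = 3.0505
lambda*||prox|| = 17.4965
Total = 20.547


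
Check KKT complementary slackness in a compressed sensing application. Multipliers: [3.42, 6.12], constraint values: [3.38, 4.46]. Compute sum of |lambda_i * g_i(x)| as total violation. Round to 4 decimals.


KKT complementary slackness check:
lambda_1 * g_1 = 3.42 * 3.38 = 11.5596
lambda_2 * g_2 = 6.12 * 4.46 = 27.2952
Total violation = 11.5596 + 27.2952 = 38.8548


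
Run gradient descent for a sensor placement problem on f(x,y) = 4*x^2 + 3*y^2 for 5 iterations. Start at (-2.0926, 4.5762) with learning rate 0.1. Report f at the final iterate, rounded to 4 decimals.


Gradient descent on f(x,y) = 4*x^2 + 3*y^2.
Starting point: (-2.0926, 4.5762), alpha = 0.1
Step 1: grad_x = 2*4*-2.0926 = -16.7408, grad_y = 2*3*4.5762 = 27.4572
  x_1 = -2.0926 - 0.1*-16.7408 = -0.4185
  y_1 = 4.5762 - 0.1*27.4572 = 1.8305
Step 2: grad_x = 2*4*-0.4185 = -3.3482, grad_y = 2*3*1.8305 = 10.9829
  x_2 = -0.4185 - 0.1*-3.3482 = -0.0837
  y_2 = 1.8305 - 0.1*10.9829 = 0.7322
Step 3: grad_x = 2*4*-0.0837 = -0.6696, grad_y = 2*3*0.7322 = 4.3932
  x_3 = -0.0837 - 0.1*-0.6696 = -0.0167
  y_3 = 0.7322 - 0.1*4.3932 = 0.2929
Step 4: grad_x = 2*4*-0.0167 = -0.1339, grad_y = 2*3*0.2929 = 1.7573
  x_4 = -0.0167 - 0.1*-0.1339 = -0.0033
  y_4 = 0.2929 - 0.1*1.7573 = 0.1172
Step 5: grad_x = 2*4*-0.0033 = -0.0268, grad_y = 2*3*0.1172 = 0.7029
  x_5 = -0.0033 - 0.1*-0.0268 = -0.0007
  y_5 = 0.1172 - 0.1*0.7029 = 0.0469
f(-0.0007, 0.0469) = 4*(-0.0007)^2 + 3*0.0469^2 = 0.0066


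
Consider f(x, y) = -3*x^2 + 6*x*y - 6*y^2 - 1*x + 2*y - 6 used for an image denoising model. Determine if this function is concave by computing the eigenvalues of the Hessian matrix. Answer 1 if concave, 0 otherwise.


The Hessian of f(x,y) = -3*x^2 + 6*x*y - 6*y^2 - 1*x + 2*y - 6 is:
H = [[-6, 6], [6, -12]]
Trace = -6 - 12 = -18
Determinant = -6*-12 - (6)^2 = 36
Discriminant = (-18)^2 - 4*36 = 180.0
Eigenvalues: lambda_1 = -15.7082, lambda_2 = -2.2918
The function is concave.

1


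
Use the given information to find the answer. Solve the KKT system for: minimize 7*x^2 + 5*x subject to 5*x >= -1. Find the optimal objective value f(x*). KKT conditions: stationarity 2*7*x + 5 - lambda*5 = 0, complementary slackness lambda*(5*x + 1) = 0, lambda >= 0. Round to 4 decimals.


Step 1: Try lambda = 0 (constraint inactive).
x_unc = -5/(2*7) = -0.3571
Check: 5*-0.3571 = -1.7855 < -1 -- violated!
Step 2: Constraint must be active: 5*x = -1
x* = -1/5 = -0.2
lambda = (2*7*(-0.2) + 5)/5 = 0.44
Step 3: Compute optimal value.
f(x*) = 7*(-0.2)^2 + 5*(-0.2) = -0.72


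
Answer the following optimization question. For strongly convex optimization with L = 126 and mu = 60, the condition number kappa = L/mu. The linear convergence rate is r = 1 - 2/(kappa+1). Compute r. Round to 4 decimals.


Step 1: Compute the condition number.
kappa = L/mu = 126/60 = 2.1
Step 2: Compute the convergence rate.
r = 1 - 2/(kappa + 1) = 1 - 2*mu/(L + mu) = (L - mu)/(L + mu) = 66/186 = 0.3548


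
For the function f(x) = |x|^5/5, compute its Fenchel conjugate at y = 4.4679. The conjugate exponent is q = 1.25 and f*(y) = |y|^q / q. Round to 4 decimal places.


The conjugate exponent q satisfies 1/p + 1/q = 1.
p = 5, so q = 5/(5 - 1) = 1.25
|y|^q = 4.4679^1.25 = 6.4958
f*(4.4679) = 6.4958 / 1.25 = 5.1966


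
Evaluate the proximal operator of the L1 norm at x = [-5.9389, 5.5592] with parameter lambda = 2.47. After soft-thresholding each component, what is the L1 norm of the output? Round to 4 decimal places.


Soft-thresholding with lambda = 2.47:
prox(-5.9389) = sign(-5.9389)*max(|-5.9389| - 2.47, 0) = -3.4689
prox(5.5592) = sign(5.5592)*max(|5.5592| - 2.47, 0) = 3.0892
prox(x) = [-3.4689, 3.0892]
||prox(x)||_1 = 3.4689 + 3.0892 = 6.5581


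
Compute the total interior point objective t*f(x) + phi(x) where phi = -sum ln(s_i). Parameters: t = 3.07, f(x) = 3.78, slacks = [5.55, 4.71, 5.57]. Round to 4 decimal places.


Step 1: Compute log-barrier.
ln values: [1.7138, 1.5497, 1.7174]
phi = -(1.7138 + 1.5497 + 1.7174) = -4.9809
Step 2: Compute augmented objective.
t*f(x) = 3.07*3.78 = 11.6046
Total = 11.6046 - 4.9809 = 6.6237


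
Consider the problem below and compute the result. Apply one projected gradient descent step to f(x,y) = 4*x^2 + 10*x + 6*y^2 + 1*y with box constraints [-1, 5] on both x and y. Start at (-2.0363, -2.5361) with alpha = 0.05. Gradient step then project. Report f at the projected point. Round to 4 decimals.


Step 1: Compute gradient at (-2.0363, -2.5361).
grad_x = 2*4*-2.0363 + 10 = -6.2904
grad_y = 2*6*-2.5361 + 1 = -29.4332
Step 2: Gradient step.
x_raw = -2.0363 - 0.05*-6.2904 = -1.7218
y_raw = -2.5361 - 0.05*-29.4332 = -1.0644
Step 3: Project onto [-1, 5].
x_proj = clip(-1.7218) = -1.0
y_proj = clip(-1.0644) = -1.0
Step 4: Evaluate f.
f(-1.0, -1.0) = -1.0


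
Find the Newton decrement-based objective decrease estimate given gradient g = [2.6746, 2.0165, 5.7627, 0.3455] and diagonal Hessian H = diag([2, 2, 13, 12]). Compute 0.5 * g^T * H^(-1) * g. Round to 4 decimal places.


Step 1: H is diagonal, so H^(-1) * g = [1.3373, 1.0083, 0.4433, 0.0288].
Step 2: g^T H^(-1) g = sum_i g_i^2 / H_ii
  = (2.6746)^2/2 + (2.0165)^2/2 + (5.7627)^2/13 + (0.3455)^2/12
  = 3.5767 + 2.0331 + 2.5545 + 0.0099 = 8.1743
Step 3: Objective decrease = 0.5 * g^T H^(-1) g = 4.0872


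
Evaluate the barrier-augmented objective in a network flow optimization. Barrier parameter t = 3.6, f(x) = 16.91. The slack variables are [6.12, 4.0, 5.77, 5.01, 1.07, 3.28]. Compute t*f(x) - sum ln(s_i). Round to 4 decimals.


Step 1: Compute log-barrier.
ln values: [1.8116, 1.3863, 1.7527, 1.6114, 0.0677, 1.1878]
phi = -(1.8116 + 1.3863 + 1.7527 + 1.6114 + 0.0677 + 1.1878) = -7.8175
Step 2: Compute augmented objective.
t*f(x) = 3.6*16.91 = 60.876
Total = 60.876 - 7.8175 = 53.0585


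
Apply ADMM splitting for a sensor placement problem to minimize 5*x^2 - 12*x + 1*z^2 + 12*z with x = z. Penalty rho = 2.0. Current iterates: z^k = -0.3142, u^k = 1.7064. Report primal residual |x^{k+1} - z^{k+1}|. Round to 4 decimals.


ADMM iteration with rho = 2.0, z^k = -0.3142, u^k = 1.7064
Step 1: x-update.
Minimize 5*x^2 - 12*x + (2.0/2)*(x + 0.3142 + 1.7064)^2
FOC: (2*5 + 2.0)*x = 12 + 2.0*(-0.3142 - 1.7064)
x^{k+1} = 0.6632
Step 2: z-update.
Minimize 1*z^2 + 12*z + (2.0/2)*(0.6632 - z + 1.7064)^2
FOC: (2*1 + 2.0)*z = -12 + 2.0*(0.6632 + 1.7064)
z^{k+1} = -1.8152
Step 3: u-update.
u^{k+1} = 1.7064 + 0.6632 + 1.8152 = 4.1848
Step 4: Primal residual = |0.6632 + 1.8152| = 2.4784


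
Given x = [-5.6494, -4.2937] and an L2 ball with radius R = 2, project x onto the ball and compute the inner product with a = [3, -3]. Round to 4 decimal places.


Step 1: Compute ||x|| (intermediates to 6 decimals).
||x|| = sqrt((-5.6494)^2 + (-4.2937)^2) = 7.095885
Step 2: Project.
Since ||x|| > R, scale = R/||x|| = 2/7.095885 = 0.281853, proj(x) = scale * x
proj(x) = [-1.5923, -1.210192]
Step 3: Dot product.
a^T * proj(x) = 3*(-1.5923) - 3*(-1.210192) = -1.1463


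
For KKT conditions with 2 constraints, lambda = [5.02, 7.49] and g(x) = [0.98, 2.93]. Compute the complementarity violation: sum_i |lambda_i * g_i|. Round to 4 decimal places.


KKT complementary slackness check:
lambda_1 * g_1 = 5.02 * 0.98 = 4.9196
lambda_2 * g_2 = 7.49 * 2.93 = 21.9457
Total violation = 4.9196 + 21.9457 = 26.8653


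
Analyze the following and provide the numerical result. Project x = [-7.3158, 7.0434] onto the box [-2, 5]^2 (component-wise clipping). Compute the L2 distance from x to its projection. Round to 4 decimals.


Project each component onto [-2, 5].
clip(-7.3158) = -2.0, clip(7.0434) = 5.0
Projection = [-2.0, 5.0]
Squared diffs: [28.2577, 4.1755]
Distance = sqrt(32.4332) = 5.695


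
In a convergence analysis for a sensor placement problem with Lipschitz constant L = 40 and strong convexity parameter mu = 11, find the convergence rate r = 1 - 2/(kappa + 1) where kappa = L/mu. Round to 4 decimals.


Step 1: Compute the condition number.
kappa = L/mu = 40/11 = 3.6364
Step 2: Compute the convergence rate.
r = 1 - 2/(kappa + 1) = 1 - 2*mu/(L + mu) = (L - mu)/(L + mu) = 29/51 = 0.5686


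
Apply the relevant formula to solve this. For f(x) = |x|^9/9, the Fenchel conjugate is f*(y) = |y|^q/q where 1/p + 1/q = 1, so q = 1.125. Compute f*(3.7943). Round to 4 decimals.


The conjugate exponent q satisfies 1/p + 1/q = 1.
p = 9, so q = 9/(9 - 1) = 1.125
|y|^q = 3.7943^1.125 = 4.4825
f*(3.7943) = 4.4825 / 1.125 = 3.9845


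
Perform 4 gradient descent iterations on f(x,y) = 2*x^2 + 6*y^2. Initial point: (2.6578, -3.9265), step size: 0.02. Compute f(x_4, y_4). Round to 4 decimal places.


Gradient descent on f(x,y) = 2*x^2 + 6*y^2.
Starting point: (2.6578, -3.9265), alpha = 0.02
Step 1: grad_x = 2*2*2.6578 = 10.6312, grad_y = 2*6*-3.9265 = -47.118
  x_1 = 2.6578 - 0.02*10.6312 = 2.4452
  y_1 = -3.9265 - 0.02*-47.118 = -2.9841
Step 2: grad_x = 2*2*2.4452 = 9.7807, grad_y = 2*6*-2.9841 = -35.8097
  x_2 = 2.4452 - 0.02*9.7807 = 2.2496
  y_2 = -2.9841 - 0.02*-35.8097 = -2.2679
Step 3: grad_x = 2*2*2.2496 = 8.9982, grad_y = 2*6*-2.2679 = -27.2154
  x_3 = 2.2496 - 0.02*8.9982 = 2.0696
  y_3 = -2.2679 - 0.02*-27.2154 = -1.7236
Step 4: grad_x = 2*2*2.0696 = 8.2784, grad_y = 2*6*-1.7236 = -20.6837
  x_4 = 2.0696 - 0.02*8.2784 = 1.904
  y_4 = -1.7236 - 0.02*-20.6837 = -1.31
f(1.904, -1.31) = 2*1.904^2 + 6*(-1.31)^2 = 17.5467


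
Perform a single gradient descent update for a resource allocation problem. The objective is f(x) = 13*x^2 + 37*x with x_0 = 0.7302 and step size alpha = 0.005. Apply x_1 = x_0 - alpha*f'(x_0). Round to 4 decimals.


We compute the gradient at x_0 and apply the update.
f'(x) = 26*x + 37
f'(0.7302) = 26*0.7302 + 37 = 55.9852
x_1 = 0.7302 - 0.005*55.9852 = 0.4503


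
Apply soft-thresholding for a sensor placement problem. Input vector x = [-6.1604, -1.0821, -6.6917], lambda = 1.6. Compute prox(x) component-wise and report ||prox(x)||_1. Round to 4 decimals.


Soft-thresholding with lambda = 1.6:
prox(-6.1604) = sign(-6.1604)*max(|-6.1604| - 1.6, 0) = -4.5604
prox(-1.0821) = sign(-1.0821)*max(|-1.0821| - 1.6, 0) = 0.0
prox(-6.6917) = sign(-6.6917)*max(|-6.6917| - 1.6, 0) = -5.0917
prox(x) = [-4.5604, 0.0, -5.0917]
||prox(x)||_1 = 4.5604 + 0.0 + 5.0917 = 9.6521


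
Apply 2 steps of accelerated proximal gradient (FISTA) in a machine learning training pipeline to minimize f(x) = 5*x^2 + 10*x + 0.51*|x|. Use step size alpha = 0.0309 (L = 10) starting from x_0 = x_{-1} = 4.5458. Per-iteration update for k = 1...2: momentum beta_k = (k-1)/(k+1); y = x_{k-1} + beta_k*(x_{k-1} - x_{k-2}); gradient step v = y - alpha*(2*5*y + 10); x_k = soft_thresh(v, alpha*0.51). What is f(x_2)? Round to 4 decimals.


FISTA on f(x) = 5*x^2 + 10*x + 0.51*|x|
L = 10, alpha = 0.0309
Iteration 1: beta = 0.0, y = 4.5458 + 0.0*(4.5458 - 4.5458) = 4.5458
  grad(y) = 55.458, v = y - alpha*grad = 2.8321
  prox(v) = soft_thresh(2.8321, 0.0158) = 2.8164
Iteration 2: beta = 0.3333, y = 2.8164 + 0.3333*(2.8164 - 4.5458) = 2.2399
  grad(y) = 32.3992, v = y - alpha*grad = 1.2388
  prox(v) = soft_thresh(1.2388, 0.0158) = 1.223
f(x_2) = 5*1.223^2 + 10*1.223 + 0.51*|1.223| = 20.3329


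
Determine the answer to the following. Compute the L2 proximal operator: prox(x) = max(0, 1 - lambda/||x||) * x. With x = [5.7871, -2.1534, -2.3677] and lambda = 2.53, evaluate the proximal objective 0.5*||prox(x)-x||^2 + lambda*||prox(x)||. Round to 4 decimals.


Step 1: Compute ||x||.
||x|| = 6.6131
Step 2: Compute scaling factor.
scale = max(0, 1 - 2.53/6.6131) = 0.6174
Step 3: prox(x) = [3.5731, -1.3296, -1.4619]
||prox(x)|| = 4.0831
Step 4: Proximal objective.
0.5*||prox-x||^2 = 3.2005
lambda*||prox|| = 10.3302
Total = 13.5308


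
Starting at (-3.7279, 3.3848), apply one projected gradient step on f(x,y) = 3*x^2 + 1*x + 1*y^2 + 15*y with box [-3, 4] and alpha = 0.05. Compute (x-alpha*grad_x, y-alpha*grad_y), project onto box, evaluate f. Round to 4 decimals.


Step 1: Compute gradient at (-3.7279, 3.3848).
grad_x = 2*3*-3.7279 + 1 = -21.3674
grad_y = 2*1*3.3848 + 15 = 21.7696
Step 2: Gradient step.
x_raw = -3.7279 - 0.05*-21.3674 = -2.6595
y_raw = 3.3848 - 0.05*21.7696 = 2.2963
Step 3: Project onto [-3, 4].
x_proj = clip(-2.6595) = -2.6595
y_proj = clip(2.2963) = 2.2963
Step 4: Evaluate f.
f(-2.6595, 2.2963) = 58.2777


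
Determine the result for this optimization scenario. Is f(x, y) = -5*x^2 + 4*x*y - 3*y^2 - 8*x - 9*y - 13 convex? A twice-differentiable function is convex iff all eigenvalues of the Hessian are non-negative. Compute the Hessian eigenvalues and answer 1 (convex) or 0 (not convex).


The Hessian of f(x,y) = -5*x^2 + 4*x*y - 3*y^2 - 8*x - 9*y - 13 is:
H = [[-10, 4], [4, -6]]
Trace = -10 - 6 = -16
Determinant = -10*-6 - (4)^2 = 44
Discriminant = (-16)^2 - 4*44 = 80.0
Eigenvalues: lambda_1 = -12.4721, lambda_2 = -3.5279
The function is not convex.

0


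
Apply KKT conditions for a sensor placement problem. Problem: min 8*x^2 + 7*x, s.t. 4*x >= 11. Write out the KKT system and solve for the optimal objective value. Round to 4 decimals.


Step 1: Try lambda = 0 (constraint inactive).
x_unc = -7/(2*8) = -0.4375
Check: 4*-0.4375 = -1.75 < 11 -- violated!
Step 2: Constraint must be active: 4*x = 11
x* = 11/4 = 2.75
lambda = (2*8*2.75 + 7)/4 = 12.75
Step 3: Compute optimal value.
f(x*) = 8*2.75^2 + 7*2.75 = 79.75


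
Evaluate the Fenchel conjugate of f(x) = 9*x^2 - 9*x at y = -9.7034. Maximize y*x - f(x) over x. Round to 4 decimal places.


f*(y) = sup_x {y*x - a*x^2 - b*x} = sup_x {(y-b)*x - a*x^2}
FOC: (y - b) - 2a*x = 0 => x* = (y - b)/(2a)
x* = (-9.7034 + 9)/(2*9) = -0.0391
f*(-9.7034) = (y-b)^2/(4a) = (-9.7034 + 9)^2/(4*9)
= 0.4948/36 = 0.0137


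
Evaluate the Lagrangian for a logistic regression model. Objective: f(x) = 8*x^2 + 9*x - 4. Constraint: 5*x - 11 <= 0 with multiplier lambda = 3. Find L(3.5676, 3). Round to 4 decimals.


Step 1: Evaluate f(x).
f(3.5676) = 8*3.5676^2 + 9*3.5676 - 4 = 129.9306
Step 2: Evaluate g(x).
g(3.5676) = 5*3.5676 - 11 = 6.838
Step 3: Compute Lagrangian.
L = 129.9306 + 3*6.838 = 150.4446


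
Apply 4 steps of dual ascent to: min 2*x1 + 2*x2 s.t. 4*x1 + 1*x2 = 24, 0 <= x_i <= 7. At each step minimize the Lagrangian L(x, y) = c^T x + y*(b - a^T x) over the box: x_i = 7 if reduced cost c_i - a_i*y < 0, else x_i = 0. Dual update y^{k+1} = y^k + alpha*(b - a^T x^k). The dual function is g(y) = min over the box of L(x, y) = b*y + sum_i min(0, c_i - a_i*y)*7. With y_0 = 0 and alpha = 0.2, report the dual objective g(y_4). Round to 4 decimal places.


Dual ascent for LP: min 2*x1 + 2*x2, 4*x1 + 1*x2 = 24, 0 <= x_i <= 7
Step 1: y^k = 0.0, reduced costs: (2.0, 2.0)
  x^k = (0.0, 0.0), subgradient = b - a^T x = 24.0
  y^{k+1} = 0.0 + 0.2*24.0 = 4.8
Step 2: y^k = 4.8, reduced costs: (-17.2, -2.8)
  x^k = (7.0, 7.0), subgradient = b - a^T x = -11.0
  y^{k+1} = 4.8 + 0.2*-11.0 = 2.6
Step 3: y^k = 2.6, reduced costs: (-8.4, -0.6)
  x^k = (7.0, 7.0), subgradient = b - a^T x = -11.0
  y^{k+1} = 2.6 + 0.2*-11.0 = 0.4
Step 4: y^k = 0.4, reduced costs: (0.4, 1.6)
  x^k = (0.0, 0.0), subgradient = b - a^T x = 24.0
  y^{k+1} = 0.4 + 0.2*24.0 = 5.2
Dual objective at y_4 = 5.2: reduced costs (-18.8, -3.2), box minimizer x = (7.0, 7.0)
g(y_4) = b*y + (c1 - a1*y)*x1 + (c2 - a2*y)*x2 = 24*5.2 + (-18.8)*7.0 + (-3.2)*7.0 = 124.8 - 131.6 - 22.4 = -29.2


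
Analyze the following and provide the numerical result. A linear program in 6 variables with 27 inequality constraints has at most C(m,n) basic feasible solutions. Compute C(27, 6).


Each vertex corresponds to some choice of n active constraints out of m, so the number of vertices is at most C(m, n) = m! / (n!(m-n)!).
m = 27, n = 6
Numerator: 27 * 26 * 25 * 24 * 23 * 22
Denominator: 6! = 720
C(27, 6) = 296010


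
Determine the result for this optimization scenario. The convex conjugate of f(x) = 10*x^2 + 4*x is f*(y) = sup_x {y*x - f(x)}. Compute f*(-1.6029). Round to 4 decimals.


f*(y) = sup_x {y*x - a*x^2 - b*x} = sup_x {(y-b)*x - a*x^2}
FOC: (y - b) - 2a*x = 0 => x* = (y - b)/(2a)
x* = (-1.6029 - 4)/(2*10) = -0.2801
f*(-1.6029) = (y-b)^2/(4a) = (-1.6029 - 4)^2/(4*10)
= 31.3925/40 = 0.7848


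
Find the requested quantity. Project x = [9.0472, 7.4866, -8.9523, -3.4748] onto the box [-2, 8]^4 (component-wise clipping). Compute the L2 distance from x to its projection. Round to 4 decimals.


Project each component onto [-2, 8].
clip(9.0472) = 8.0, clip(7.4866) = 7.4866, clip(-8.9523) = -2.0, clip(-3.4748) = -2.0
Projection = [8.0, 7.4866, -2.0, -2.0]
Squared diffs: [1.0966, 0.0, 48.3345, 2.175]
Distance = sqrt(51.6061) = 7.1837


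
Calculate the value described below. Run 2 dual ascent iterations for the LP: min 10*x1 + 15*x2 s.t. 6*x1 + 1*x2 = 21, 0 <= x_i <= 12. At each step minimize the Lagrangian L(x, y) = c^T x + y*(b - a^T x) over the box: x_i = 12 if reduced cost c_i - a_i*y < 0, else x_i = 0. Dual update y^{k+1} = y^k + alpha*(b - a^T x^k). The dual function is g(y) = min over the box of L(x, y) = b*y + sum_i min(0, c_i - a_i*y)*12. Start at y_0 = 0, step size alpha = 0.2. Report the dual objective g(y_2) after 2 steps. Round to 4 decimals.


Dual ascent for LP: min 10*x1 + 15*x2, 6*x1 + 1*x2 = 21, 0 <= x_i <= 12
Step 1: y^k = 0.0, reduced costs: (10.0, 15.0)
  x^k = (0.0, 0.0), subgradient = b - a^T x = 21.0
  y^{k+1} = 0.0 + 0.2*21.0 = 4.2
Step 2: y^k = 4.2, reduced costs: (-15.2, 10.8)
  x^k = (12.0, 0.0), subgradient = b - a^T x = -51.0
  y^{k+1} = 4.2 + 0.2*-51.0 = -6.0
Dual objective at y_2 = -6.0: reduced costs (46.0, 21.0), box minimizer x = (0.0, 0.0)
g(y_2) = b*y + (c1 - a1*y)*x1 + (c2 - a2*y)*x2 = 21*(-6.0) + 46.0*0.0 + 21.0*0.0 = -126.0 + 0.0 + 0.0 = -126.0


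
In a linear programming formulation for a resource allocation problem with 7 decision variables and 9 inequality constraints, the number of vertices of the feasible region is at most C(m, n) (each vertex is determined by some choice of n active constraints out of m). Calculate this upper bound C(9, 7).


Each vertex corresponds to some choice of n active constraints out of m, so the number of vertices is at most C(m, n) = m! / (n!(m-n)!).
m = 9, n = 7
Numerator: 9 * 8 * 7 * 6 * 5 * 4 * 3
Denominator: 7! = 5040
C(9, 7) = 36


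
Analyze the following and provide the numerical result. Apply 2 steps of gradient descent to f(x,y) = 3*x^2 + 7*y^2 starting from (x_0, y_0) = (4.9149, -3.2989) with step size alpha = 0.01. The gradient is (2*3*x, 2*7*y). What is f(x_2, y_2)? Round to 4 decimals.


Gradient descent on f(x,y) = 3*x^2 + 7*y^2.
Starting point: (4.9149, -3.2989), alpha = 0.01
Step 1: grad_x = 2*3*4.9149 = 29.4894, grad_y = 2*7*-3.2989 = -46.1846
  x_1 = 4.9149 - 0.01*29.4894 = 4.62
  y_1 = -3.2989 - 0.01*-46.1846 = -2.8371
Step 2: grad_x = 2*3*4.62 = 27.72, grad_y = 2*7*-2.8371 = -39.7188
  x_2 = 4.62 - 0.01*27.72 = 4.3428
  y_2 = -2.8371 - 0.01*-39.7188 = -2.4399
f(4.3428, -2.4399) = 3*4.3428^2 + 7*(-2.4399)^2 = 98.2505


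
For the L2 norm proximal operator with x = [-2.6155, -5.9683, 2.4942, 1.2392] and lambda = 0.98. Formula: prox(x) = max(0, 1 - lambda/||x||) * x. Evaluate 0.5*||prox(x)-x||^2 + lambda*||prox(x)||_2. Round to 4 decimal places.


Step 1: Compute ||x||.
||x|| = 7.0865
Step 2: Compute scaling factor.
scale = max(0, 1 - 0.98/7.0865) = 0.8617
Step 3: prox(x) = [-2.2538, -5.1429, 2.1493, 1.0678]
||prox(x)|| = 6.1065
Step 4: Proximal objective.
0.5*||prox-x||^2 = 0.4802
lambda*||prox|| = 5.9844
Total = 6.4645


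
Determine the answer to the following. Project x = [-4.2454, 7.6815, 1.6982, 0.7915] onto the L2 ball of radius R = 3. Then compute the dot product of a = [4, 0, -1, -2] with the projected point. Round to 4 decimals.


Step 1: Compute ||x|| (intermediates to 6 decimals).
||x|| = sqrt((-4.2454)^2 + 7.6815^2 + 1.6982^2 + 0.7915^2) = 8.974365
Step 2: Project.
Since ||x|| > R, scale = R/||x|| = 3/8.974365 = 0.334285, proj(x) = scale * x
proj(x) = [-1.419174, 2.56781, 0.567683, 0.264587]
Step 3: Dot product.
a^T * proj(x) = 4*(-1.419174) + 0*2.56781 - 1*0.567683 - 2*0.264587 = -6.7736


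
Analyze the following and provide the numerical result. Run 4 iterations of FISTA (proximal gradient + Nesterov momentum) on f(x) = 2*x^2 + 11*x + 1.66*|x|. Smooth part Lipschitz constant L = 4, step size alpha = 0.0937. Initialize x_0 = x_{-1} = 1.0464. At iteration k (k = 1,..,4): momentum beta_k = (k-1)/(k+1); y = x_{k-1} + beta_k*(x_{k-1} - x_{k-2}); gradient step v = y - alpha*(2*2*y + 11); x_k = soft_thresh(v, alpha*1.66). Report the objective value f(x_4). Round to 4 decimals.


FISTA on f(x) = 2*x^2 + 11*x + 1.66*|x|
L = 4, alpha = 0.0937
Iteration 1: beta = 0.0, y = 1.0464 + 0.0*(1.0464 - 1.0464) = 1.0464
  grad(y) = 15.1856, v = y - alpha*grad = -0.3765
  prox(v) = soft_thresh(-0.3765, 0.1555) = -0.2209
Iteration 2: beta = 0.3333, y = -0.2209 + 0.3333*(-0.2209 - 1.0464) = -0.6434
  grad(y) = 8.4264, v = y - alpha*grad = -1.433
  prox(v) = soft_thresh(-1.433, 0.1555) = -1.2774
Iteration 3: beta = 0.5, y = -1.2774 + 0.5*(-1.2774 + 0.2209) = -1.8056
  grad(y) = 3.7774, v = y - alpha*grad = -2.1596
  prox(v) = soft_thresh(-2.1596, 0.1555) = -2.004
Iteration 4: beta = 0.6, y = -2.004 + 0.6*(-2.004 + 1.2774) = -2.44
  grad(y) = 1.2399, v = y - alpha*grad = -2.5562
  prox(v) = soft_thresh(-2.5562, 0.1555) = -2.4007
f(x_4) = 2*(-2.4007)^2 + 11*(-2.4007) + 1.66*|-2.4007| = -10.8958


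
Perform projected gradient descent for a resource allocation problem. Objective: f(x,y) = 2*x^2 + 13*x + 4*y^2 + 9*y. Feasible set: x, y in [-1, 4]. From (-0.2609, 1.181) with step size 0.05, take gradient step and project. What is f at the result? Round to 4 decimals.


Step 1: Compute gradient at (-0.2609, 1.181).
grad_x = 2*2*-0.2609 + 13 = 11.9564
grad_y = 2*4*1.181 + 9 = 18.448
Step 2: Gradient step.
x_raw = -0.2609 - 0.05*11.9564 = -0.8587
y_raw = 1.181 - 0.05*18.448 = 0.2586
Step 3: Project onto [-1, 4].
x_proj = clip(-0.8587) = -0.8587
y_proj = clip(0.2586) = 0.2586
Step 4: Evaluate f.
f(-0.8587, 0.2586) = -7.0937


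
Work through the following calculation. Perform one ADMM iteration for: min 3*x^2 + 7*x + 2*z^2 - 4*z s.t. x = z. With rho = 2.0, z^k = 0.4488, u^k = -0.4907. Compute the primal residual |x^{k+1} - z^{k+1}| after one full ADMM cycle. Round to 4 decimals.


ADMM iteration with rho = 2.0, z^k = 0.4488, u^k = -0.4907
Step 1: x-update.
Minimize 3*x^2 + 7*x + (2.0/2)*(x - 0.4488 - 0.4907)^2
FOC: (2*3 + 2.0)*x = -7 + 2.0*(0.4488 + 0.4907)
x^{k+1} = -0.6401
Step 2: z-update.
Minimize 2*z^2 - 4*z + (2.0/2)*(-0.6401 - z - 0.4907)^2
FOC: (2*2 + 2.0)*z = 4 + 2.0*(-0.6401 - 0.4907)
z^{k+1} = 0.2897
Step 3: u-update.
u^{k+1} = -0.4907 - 0.6401 - 0.2897 = -1.4206
Step 4: Primal residual = |-0.6401 - 0.2897| = 0.9299


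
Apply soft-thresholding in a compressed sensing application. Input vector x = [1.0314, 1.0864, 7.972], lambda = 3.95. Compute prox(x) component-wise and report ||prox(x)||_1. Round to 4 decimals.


Soft-thresholding with lambda = 3.95:
prox(1.0314) = sign(1.0314)*max(|1.0314| - 3.95, 0) = 0.0
prox(1.0864) = sign(1.0864)*max(|1.0864| - 3.95, 0) = 0.0
prox(7.972) = sign(7.972)*max(|7.972| - 3.95, 0) = 4.022
prox(x) = [0.0, 0.0, 4.022]
||prox(x)||_1 = 0.0 + 0.0 + 4.022 = 4.022


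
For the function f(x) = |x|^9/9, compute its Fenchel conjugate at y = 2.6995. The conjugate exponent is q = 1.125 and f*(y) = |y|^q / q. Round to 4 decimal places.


The conjugate exponent q satisfies 1/p + 1/q = 1.
p = 9, so q = 9/(9 - 1) = 1.125
|y|^q = 2.6995^1.125 = 3.0563
f*(2.6995) = 3.0563 / 1.125 = 2.7167


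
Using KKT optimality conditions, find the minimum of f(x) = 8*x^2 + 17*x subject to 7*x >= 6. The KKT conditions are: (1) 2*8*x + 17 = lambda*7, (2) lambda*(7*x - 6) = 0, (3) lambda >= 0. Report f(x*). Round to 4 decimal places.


Step 1: Try lambda = 0 (constraint inactive).
x_unc = -17/(2*8) = -1.0625
Check: 7*-1.0625 = -7.4375 < 6 -- violated!
Step 2: Constraint must be active: 7*x = 6
x* = 6/7 = 0.8571 (rounded; the exact value 6/7 is used below)
lambda = (2*8*(6/7) + 17)/7 = 4.3878
Step 3: Compute optimal value.
f(x*) = 8*(6/7)^2 + 17*(6/7) = 20.449


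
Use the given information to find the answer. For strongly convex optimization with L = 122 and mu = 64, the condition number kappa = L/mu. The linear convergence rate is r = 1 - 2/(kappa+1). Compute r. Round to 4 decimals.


Step 1: Compute the condition number.
kappa = L/mu = 122/64 = 1.9063
Step 2: Compute the convergence rate.
r = 1 - 2/(kappa + 1) = 1 - 2*mu/(L + mu) = (L - mu)/(L + mu) = 58/186 = 0.3118


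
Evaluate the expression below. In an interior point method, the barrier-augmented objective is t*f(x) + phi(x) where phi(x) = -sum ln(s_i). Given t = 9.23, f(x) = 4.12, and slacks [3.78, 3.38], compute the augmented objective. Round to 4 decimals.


Step 1: Compute log-barrier.
ln values: [1.3297, 1.2179]
phi = -(1.3297 + 1.2179) = -2.5476
Step 2: Compute augmented objective.
t*f(x) = 9.23*4.12 = 38.0276
Total = 38.0276 - 2.5476 = 35.48


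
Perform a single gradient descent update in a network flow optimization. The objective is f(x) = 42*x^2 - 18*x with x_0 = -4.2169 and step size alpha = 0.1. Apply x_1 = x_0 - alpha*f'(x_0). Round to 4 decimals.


We compute the gradient at x_0 and apply the update.
f'(x) = 84*x - 18
f'(-4.2169) = 84*-4.2169 - 18 = -372.2196
x_1 = -4.2169 - 0.1*-372.2196 = 33.0051


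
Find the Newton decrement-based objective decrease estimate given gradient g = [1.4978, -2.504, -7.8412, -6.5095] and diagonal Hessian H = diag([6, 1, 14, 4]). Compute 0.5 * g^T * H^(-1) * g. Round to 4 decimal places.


Step 1: H is diagonal, so H^(-1) * g = [0.2496, -2.504, -0.5601, -1.6274].
Step 2: g^T H^(-1) g = sum_i g_i^2 / H_ii
  = (1.4978)^2/6 + (-2.504)^2/1 + (-7.8412)^2/14 + (-6.5095)^2/4
  = 0.3739 + 6.27 + 4.3917 + 10.5934 = 21.6291
Step 3: Objective decrease = 0.5 * g^T H^(-1) g = 10.8145


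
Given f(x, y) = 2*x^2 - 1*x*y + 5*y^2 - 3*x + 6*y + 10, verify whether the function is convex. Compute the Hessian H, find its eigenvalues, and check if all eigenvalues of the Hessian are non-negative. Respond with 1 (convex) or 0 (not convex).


The Hessian of f(x,y) = 2*x^2 - 1*x*y + 5*y^2 - 3*x + 6*y + 10 is:
H = [[4, -1], [-1, 10]]
Trace = 4 + 10 = 14
Determinant = 4*10 - (-1)^2 = 39
Discriminant = (14)^2 - 4*39 = 40.0
Eigenvalues: lambda_1 = 3.8377, lambda_2 = 10.1623
The function is convex.

1


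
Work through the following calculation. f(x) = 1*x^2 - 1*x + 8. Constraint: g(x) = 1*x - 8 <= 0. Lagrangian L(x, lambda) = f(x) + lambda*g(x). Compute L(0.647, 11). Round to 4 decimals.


Step 1: Evaluate f(x).
f(0.647) = 1*0.647^2 - 1*0.647 + 8 = 7.7716
Step 2: Evaluate g(x).
g(0.647) = 1*0.647 - 8 = -7.353
Step 3: Compute Lagrangian.
L = 7.7716 + 11*-7.353 = -73.1114


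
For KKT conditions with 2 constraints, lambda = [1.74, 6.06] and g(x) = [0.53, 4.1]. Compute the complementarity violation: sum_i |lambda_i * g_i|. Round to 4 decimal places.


KKT complementary slackness check:
lambda_1 * g_1 = 1.74 * 0.53 = 0.9222
lambda_2 * g_2 = 6.06 * 4.1 = 24.846
Total violation = 0.9222 + 24.846 = 25.7682


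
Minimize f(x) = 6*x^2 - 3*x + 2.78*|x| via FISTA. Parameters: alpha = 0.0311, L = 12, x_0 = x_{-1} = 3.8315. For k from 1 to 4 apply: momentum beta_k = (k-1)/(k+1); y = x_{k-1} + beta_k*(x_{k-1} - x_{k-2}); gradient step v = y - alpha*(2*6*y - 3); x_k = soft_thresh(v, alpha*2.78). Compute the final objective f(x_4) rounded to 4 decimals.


FISTA on f(x) = 6*x^2 - 3*x + 2.78*|x|
L = 12, alpha = 0.0311
Iteration 1: beta = 0.0, y = 3.8315 + 0.0*(3.8315 - 3.8315) = 3.8315
  grad(y) = 42.978, v = y - alpha*grad = 2.4949
  prox(v) = soft_thresh(2.4949, 0.0865) = 2.4084
Iteration 2: beta = 0.3333, y = 2.4084 + 0.3333*(2.4084 - 3.8315) = 1.9341
  grad(y) = 20.2088, v = y - alpha*grad = 1.3056
  prox(v) = soft_thresh(1.3056, 0.0865) = 1.2191
Iteration 3: beta = 0.5, y = 1.2191 + 0.5*(1.2191 - 2.4084) = 0.6245
  grad(y) = 4.4935, v = y - alpha*grad = 0.4847
  prox(v) = soft_thresh(0.4847, 0.0865) = 0.3983
Iteration 4: beta = 0.6, y = 0.3983 + 0.6*(0.3983 - 1.2191) = -0.0943
  grad(y) = -4.1312, v = y - alpha*grad = 0.0342
  prox(v) = soft_thresh(0.0342, 0.0865) = 0.0
f(x_4) = 6*0.0^2 - 3*0.0 + 2.78*|0.0| = 0.0


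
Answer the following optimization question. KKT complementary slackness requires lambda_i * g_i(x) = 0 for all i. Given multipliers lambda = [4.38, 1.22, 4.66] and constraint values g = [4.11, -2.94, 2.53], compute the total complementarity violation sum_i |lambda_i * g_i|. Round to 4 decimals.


KKT complementary slackness check:
lambda_1 * g_1 = 4.38 * 4.11 = 18.0018
lambda_2 * g_2 = 1.22 * -2.94 = -3.5868
lambda_3 * g_3 = 4.66 * 2.53 = 11.7898
Total violation = 18.0018 + 3.5868 + 11.7898 = 33.3784


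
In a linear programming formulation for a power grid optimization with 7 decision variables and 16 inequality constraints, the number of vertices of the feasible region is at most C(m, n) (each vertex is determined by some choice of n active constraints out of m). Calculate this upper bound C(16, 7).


Each vertex corresponds to some choice of n active constraints out of m, so the number of vertices is at most C(m, n) = m! / (n!(m-n)!).
m = 16, n = 7
Numerator: 16 * 15 * 14 * 13 * 12 * 11 * 10
Denominator: 7! = 5040
C(16, 7) = 11440


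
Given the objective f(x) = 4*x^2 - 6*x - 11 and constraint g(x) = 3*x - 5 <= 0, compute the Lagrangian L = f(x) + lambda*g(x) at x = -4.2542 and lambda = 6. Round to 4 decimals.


Step 1: Evaluate f(x).
f(-4.2542) = 4*(-4.2542)^2 - 6*(-4.2542) - 11 = 86.9181
Step 2: Evaluate g(x).
g(-4.2542) = 3*-4.2542 - 5 = -17.7626
Step 3: Compute Lagrangian.
L = 86.9181 + 6*-17.7626 = -19.6575


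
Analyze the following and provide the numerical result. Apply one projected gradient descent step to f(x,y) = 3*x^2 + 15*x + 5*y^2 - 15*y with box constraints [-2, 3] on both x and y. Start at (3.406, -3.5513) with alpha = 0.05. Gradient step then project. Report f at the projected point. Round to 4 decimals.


Step 1: Compute gradient at (3.406, -3.5513).
grad_x = 2*3*3.406 + 15 = 35.436
grad_y = 2*5*-3.5513 - 15 = -50.513
Step 2: Gradient step.
x_raw = 3.406 - 0.05*35.436 = 1.6342
y_raw = -3.5513 - 0.05*-50.513 = -1.0257
Step 3: Project onto [-2, 3].
x_proj = clip(1.6342) = 1.6342
y_proj = clip(-1.0257) = -1.0257
Step 4: Evaluate f.
f(1.6342, -1.0257) = 53.1694


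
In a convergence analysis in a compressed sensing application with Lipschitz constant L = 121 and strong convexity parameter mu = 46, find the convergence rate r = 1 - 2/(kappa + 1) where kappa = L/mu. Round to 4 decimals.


Step 1: Compute the condition number.
kappa = L/mu = 121/46 = 2.6304
Step 2: Compute the convergence rate.
r = 1 - 2/(kappa + 1) = 1 - 2*mu/(L + mu) = (L - mu)/(L + mu) = 75/167 = 0.4491


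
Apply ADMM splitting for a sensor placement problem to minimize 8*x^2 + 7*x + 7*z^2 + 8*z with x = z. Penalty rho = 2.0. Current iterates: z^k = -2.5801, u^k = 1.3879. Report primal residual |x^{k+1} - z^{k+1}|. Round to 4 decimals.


ADMM iteration with rho = 2.0, z^k = -2.5801, u^k = 1.3879
Step 1: x-update.
Minimize 8*x^2 + 7*x + (2.0/2)*(x + 2.5801 + 1.3879)^2
FOC: (2*8 + 2.0)*x = -7 + 2.0*(-2.5801 - 1.3879)
x^{k+1} = -0.8298
Step 2: z-update.
Minimize 7*z^2 + 8*z + (2.0/2)*(-0.8298 - z + 1.3879)^2
FOC: (2*7 + 2.0)*z = -8 + 2.0*(-0.8298 + 1.3879)
z^{k+1} = -0.4302
Step 3: u-update.
u^{k+1} = 1.3879 - 0.8298 + 0.4302 = 0.9884
Step 4: Primal residual = |-0.8298 + 0.4302| = 0.3995


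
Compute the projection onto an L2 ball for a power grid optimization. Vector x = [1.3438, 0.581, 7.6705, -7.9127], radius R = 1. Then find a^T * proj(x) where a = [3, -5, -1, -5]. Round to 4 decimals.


Step 1: Compute ||x|| (intermediates to 6 decimals).
||x|| = sqrt(1.3438^2 + 0.581^2 + 7.6705^2 + (-7.9127)^2) = 11.117138
Step 2: Project.
Since ||x|| > R, scale = R/||x|| = 1/11.117138 = 0.089951, proj(x) = scale * x
proj(x) = [0.120876, 0.052262, 0.689969, -0.711755]
Step 3: Dot product.
a^T * proj(x) = 3*0.120876 - 5*0.052262 - 1*0.689969 - 5*(-0.711755) = 2.9701


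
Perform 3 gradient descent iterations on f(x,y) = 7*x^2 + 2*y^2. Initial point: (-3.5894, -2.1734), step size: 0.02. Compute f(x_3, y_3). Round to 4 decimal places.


Gradient descent on f(x,y) = 7*x^2 + 2*y^2.
Starting point: (-3.5894, -2.1734), alpha = 0.02
Step 1: grad_x = 2*7*-3.5894 = -50.2516, grad_y = 2*2*-2.1734 = -8.6936
  x_1 = -3.5894 - 0.02*-50.2516 = -2.5844
  y_1 = -2.1734 - 0.02*-8.6936 = -1.9995
Step 2: grad_x = 2*7*-2.5844 = -36.1812, grad_y = 2*2*-1.9995 = -7.9981
  x_2 = -2.5844 - 0.02*-36.1812 = -1.8607
  y_2 = -1.9995 - 0.02*-7.9981 = -1.8396
Step 3: grad_x = 2*7*-1.8607 = -26.0504, grad_y = 2*2*-1.8396 = -7.3583
  x_3 = -1.8607 - 0.02*-26.0504 = -1.3397
  y_3 = -1.8396 - 0.02*-7.3583 = -1.6924
f(-1.3397, -1.6924) = 7*(-1.3397)^2 + 2*(-1.6924)^2 = 18.2927


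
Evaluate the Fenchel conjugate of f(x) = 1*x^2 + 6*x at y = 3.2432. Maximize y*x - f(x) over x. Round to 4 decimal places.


f*(y) = sup_x {y*x - a*x^2 - b*x} = sup_x {(y-b)*x - a*x^2}
FOC: (y - b) - 2a*x = 0 => x* = (y - b)/(2a)
x* = (3.2432 - 6)/(2*1) = -1.3784
f*(3.2432) = (y-b)^2/(4a) = (3.2432 - 6)^2/(4*1)
= 7.5999/4 = 1.9


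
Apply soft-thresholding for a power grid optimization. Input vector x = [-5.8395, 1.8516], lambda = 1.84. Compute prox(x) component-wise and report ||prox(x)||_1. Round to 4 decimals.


Soft-thresholding with lambda = 1.84:
prox(-5.8395) = sign(-5.8395)*max(|-5.8395| - 1.84, 0) = -3.9995
prox(1.8516) = sign(1.8516)*max(|1.8516| - 1.84, 0) = 0.0116
prox(x) = [-3.9995, 0.0116]
||prox(x)||_1 = 3.9995 + 0.0116 = 4.0111


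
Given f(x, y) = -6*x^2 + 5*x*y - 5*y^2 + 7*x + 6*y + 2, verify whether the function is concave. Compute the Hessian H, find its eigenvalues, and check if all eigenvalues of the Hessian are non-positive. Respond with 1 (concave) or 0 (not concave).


The Hessian of f(x,y) = -6*x^2 + 5*x*y - 5*y^2 + 7*x + 6*y + 2 is:
H = [[-12, 5], [5, -10]]
Trace = -12 - 10 = -22
Determinant = -12*-10 - (5)^2 = 95
Discriminant = (-22)^2 - 4*95 = 104.0
Eigenvalues: lambda_1 = -16.099, lambda_2 = -5.901
The function is concave.

1


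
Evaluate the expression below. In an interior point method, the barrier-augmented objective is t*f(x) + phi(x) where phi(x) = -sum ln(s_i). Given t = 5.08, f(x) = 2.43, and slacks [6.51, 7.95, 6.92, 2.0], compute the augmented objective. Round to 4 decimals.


Step 1: Compute log-barrier.
ln values: [1.8733, 2.0732, 1.9344, 0.6931]
phi = -(1.8733 + 2.0732 + 1.9344 + 0.6931) = -6.5741
Step 2: Compute augmented objective.
t*f(x) = 5.08*2.43 = 12.3444
Total = 12.3444 - 6.5741 = 5.7703


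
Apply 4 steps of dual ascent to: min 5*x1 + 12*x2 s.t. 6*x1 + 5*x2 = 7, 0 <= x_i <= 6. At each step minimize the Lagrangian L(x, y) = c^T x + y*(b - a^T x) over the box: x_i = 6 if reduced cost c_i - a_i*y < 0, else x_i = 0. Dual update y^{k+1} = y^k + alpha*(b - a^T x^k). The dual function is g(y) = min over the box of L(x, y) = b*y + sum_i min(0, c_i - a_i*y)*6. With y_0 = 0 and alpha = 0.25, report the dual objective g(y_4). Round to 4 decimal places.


Dual ascent for LP: min 5*x1 + 12*x2, 6*x1 + 5*x2 = 7, 0 <= x_i <= 6
Step 1: y^k = 0.0, reduced costs: (5.0, 12.0)
  x^k = (0.0, 0.0), subgradient = b - a^T x = 7.0
  y^{k+1} = 0.0 + 0.25*7.0 = 1.75
Step 2: y^k = 1.75, reduced costs: (-5.5, 3.25)
  x^k = (6.0, 0.0), subgradient = b - a^T x = -29.0
  y^{k+1} = 1.75 + 0.25*-29.0 = -5.5
Step 3: y^k = -5.5, reduced costs: (38.0, 39.5)
  x^k = (0.0, 0.0), subgradient = b - a^T x = 7.0
  y^{k+1} = -5.5 + 0.25*7.0 = -3.75
Step 4: y^k = -3.75, reduced costs: (27.5, 30.75)
  x^k = (0.0, 0.0), subgradient = b - a^T x = 7.0
  y^{k+1} = -3.75 + 0.25*7.0 = -2.0
Dual objective at y_4 = -2.0: reduced costs (17.0, 22.0), box minimizer x = (0.0, 0.0)
g(y_4) = b*y + (c1 - a1*y)*x1 + (c2 - a2*y)*x2 = 7*(-2.0) + 17.0*0.0 + 22.0*0.0 = -14.0 + 0.0 + 0.0 = -14.0


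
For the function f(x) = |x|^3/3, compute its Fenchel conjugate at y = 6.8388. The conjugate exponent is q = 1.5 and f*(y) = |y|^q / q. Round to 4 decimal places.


The conjugate exponent q satisfies 1/p + 1/q = 1.
p = 3, so q = 3/(3 - 1) = 1.5
|y|^q = 6.8388^1.5 = 17.8842
f*(6.8388) = 17.8842 / 1.5 = 11.9228


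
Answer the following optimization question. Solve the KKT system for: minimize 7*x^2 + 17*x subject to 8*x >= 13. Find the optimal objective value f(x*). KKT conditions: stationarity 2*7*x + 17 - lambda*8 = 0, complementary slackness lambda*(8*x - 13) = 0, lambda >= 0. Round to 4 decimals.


Step 1: Try lambda = 0 (constraint inactive).
x_unc = -17/(2*7) = -1.2143
Check: 8*-1.2143 = -9.7144 < 13 -- violated!
Step 2: Constraint must be active: 8*x = 13
x* = 13/8 = 1.625
lambda = (2*7*1.625 + 17)/8 = 4.9688
Step 3: Compute optimal value.
f(x*) = 7*1.625^2 + 17*1.625 = 46.1094
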